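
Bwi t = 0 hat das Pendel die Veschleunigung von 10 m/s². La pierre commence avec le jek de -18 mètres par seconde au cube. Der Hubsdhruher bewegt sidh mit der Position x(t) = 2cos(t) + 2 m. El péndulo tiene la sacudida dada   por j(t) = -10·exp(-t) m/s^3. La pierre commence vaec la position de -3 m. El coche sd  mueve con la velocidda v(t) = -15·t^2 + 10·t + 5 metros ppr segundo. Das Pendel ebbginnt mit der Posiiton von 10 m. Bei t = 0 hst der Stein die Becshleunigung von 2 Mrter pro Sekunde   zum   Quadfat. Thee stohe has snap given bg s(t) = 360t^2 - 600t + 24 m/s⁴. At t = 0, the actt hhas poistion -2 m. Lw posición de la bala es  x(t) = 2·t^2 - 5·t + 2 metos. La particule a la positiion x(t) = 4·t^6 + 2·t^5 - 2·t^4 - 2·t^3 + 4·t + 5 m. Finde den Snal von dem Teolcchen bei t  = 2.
Wir müssen unsere Gleichung für die Position x(t) = 4·t^6 + 2·t^5 - 2·t^4 - 2·t^3 + 4·t + 5 4-mal ableiten. Die Ableitung von der Position ergibt die Geschwindigkeit: v(t) = 24·t^5 + 10·t^4 - 8·t^3 - 6·t^2 + 4. Die Ableitung von der Geschwindigkeit ergibt die Beschleunigung: a(t) = 120·t^4 + 40·t^3 - 24·t^2 - 12·t. Mit d/dt von a(t) finden wir j(t) = 480·t^3 + 120·t^2 - 48·t - 12. Mit d/dt von j(t) finden wir s(t) = 1440·t^2 + 240·t - 48. Mit s(t) = 1440·t^2 + 240·t - 48 und Einsetzen von t = 2, finden wir s = 6192.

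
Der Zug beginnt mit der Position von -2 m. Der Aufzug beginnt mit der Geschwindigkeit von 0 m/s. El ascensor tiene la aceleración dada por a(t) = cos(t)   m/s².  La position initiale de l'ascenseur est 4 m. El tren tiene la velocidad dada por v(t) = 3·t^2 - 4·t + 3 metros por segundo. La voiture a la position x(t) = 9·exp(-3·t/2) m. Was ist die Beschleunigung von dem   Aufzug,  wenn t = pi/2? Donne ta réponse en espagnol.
De la ecuación de la aceleración a(t) = cos(t), sustituimos t = pi/2 para obtener a = 0.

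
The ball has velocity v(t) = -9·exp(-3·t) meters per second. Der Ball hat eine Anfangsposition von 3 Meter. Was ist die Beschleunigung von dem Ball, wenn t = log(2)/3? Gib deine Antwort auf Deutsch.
Um dies zu lösen, müssen wir 1 Ableitung unserer Gleichung für die Geschwindigkeit v(t) = -9·exp(-3·t) nehmen. Die Ableitung von der Geschwindigkeit ergibt die Beschleunigung: a(t) = 27·exp(-3·t). Aus der Gleichung für die Beschleunigung a(t) = 27·exp(-3·t), setzen wir t = log(2)/3 ein und erhalten a = 27/2.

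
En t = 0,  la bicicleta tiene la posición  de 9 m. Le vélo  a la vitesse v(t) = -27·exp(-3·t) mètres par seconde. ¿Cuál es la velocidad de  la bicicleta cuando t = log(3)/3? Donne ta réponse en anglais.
From the given velocity equation v(t) = -27·exp(-3·t), we substitute t = log(3)/3 to get v = -9.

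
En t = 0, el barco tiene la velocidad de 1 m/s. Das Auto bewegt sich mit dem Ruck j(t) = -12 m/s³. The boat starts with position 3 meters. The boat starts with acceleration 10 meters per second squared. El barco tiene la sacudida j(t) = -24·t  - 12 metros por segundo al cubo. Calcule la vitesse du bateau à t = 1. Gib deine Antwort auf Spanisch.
Para resolver esto, necesitamos tomar 2 antiderivadas de nuestra ecuación de la sacudida j(t) = -24·t - 12. Tomando ∫j(t)dt y aplicando a(0) = 10, encontramos a(t) = -12·t^2 - 12·t + 10. La antiderivada de la aceleración es la velocidad. Usando v(0) = 1, obtenemos v(t) = -4·t^3 - 6·t^2 + 10·t + 1. De la ecuación de la velocidad v(t) = -4·t^3 - 6·t^2 + 10·t + 1, sustituimos t = 1 para obtener v = 1.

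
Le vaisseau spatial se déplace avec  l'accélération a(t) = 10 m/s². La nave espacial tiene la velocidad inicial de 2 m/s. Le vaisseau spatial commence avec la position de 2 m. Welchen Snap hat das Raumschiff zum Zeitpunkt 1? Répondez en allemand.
Um dies zu lösen, müssen wir 2 Ableitungen unserer Gleichung für die Beschleunigung a(t) = 10 nehmen. Die Ableitung von der Beschleunigung ergibt den Ruck: j(t) = 0. Durch Ableiten von dem Ruck erhalten wir den Snap: s(t) = 0. Mit s(t) = 0 und Einsetzen von t = 1, finden wir s = 0.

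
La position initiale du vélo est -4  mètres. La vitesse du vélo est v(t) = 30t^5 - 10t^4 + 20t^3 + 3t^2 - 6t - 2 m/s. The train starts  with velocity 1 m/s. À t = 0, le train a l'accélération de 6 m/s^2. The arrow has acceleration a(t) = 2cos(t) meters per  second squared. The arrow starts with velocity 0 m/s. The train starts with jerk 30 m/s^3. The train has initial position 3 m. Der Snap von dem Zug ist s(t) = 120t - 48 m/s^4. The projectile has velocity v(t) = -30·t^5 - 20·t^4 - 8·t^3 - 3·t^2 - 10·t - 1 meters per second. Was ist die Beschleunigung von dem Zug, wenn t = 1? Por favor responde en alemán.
Wir müssen die Stammfunktion unserer Gleichung für den Snap s(t) = 120·t - 48 2-mal finden. Durch Integration von dem Snap und Verwendung der Anfangsbedingung j(0) = 30, erhalten wir j(t) = 60·t^2 - 48·t + 30. Mit ∫j(t)dt und Anwendung von a(0) = 6, finden wir a(t) = 20·t^3 - 24·t^2 + 30·t + 6. Mit a(t) = 20·t^3 - 24·t^2 + 30·t + 6 und Einsetzen von t = 1, finden wir a = 32.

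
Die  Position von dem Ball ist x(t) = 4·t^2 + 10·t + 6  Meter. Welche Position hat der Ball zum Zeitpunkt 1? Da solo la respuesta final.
Bei t = 1, x = 20.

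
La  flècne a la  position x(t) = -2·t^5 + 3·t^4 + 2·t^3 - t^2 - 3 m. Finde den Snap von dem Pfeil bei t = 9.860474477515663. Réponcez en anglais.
We must differentiate our position equation x(t) = -2·t^5 + 3·t^4 + 2·t^3 - t^2 - 3 4 times. Differentiating position, we get velocity: v(t) = -10·t^4 + 12·t^3 + 6·t^2 - 2·t. Differentiating velocity, we get acceleration: a(t) = -40·t^3 + 36·t^2 + 12·t - 2. Differentiating acceleration, we get jerk: j(t) = -120·t^2 + 72·t + 12. Differentiating jerk, we get snap: s(t) = 72 - 240·t. From the given snap equation s(t) = 72 - 240·t, we substitute t = 9.860474477515663 to get s = -2294.51387460376.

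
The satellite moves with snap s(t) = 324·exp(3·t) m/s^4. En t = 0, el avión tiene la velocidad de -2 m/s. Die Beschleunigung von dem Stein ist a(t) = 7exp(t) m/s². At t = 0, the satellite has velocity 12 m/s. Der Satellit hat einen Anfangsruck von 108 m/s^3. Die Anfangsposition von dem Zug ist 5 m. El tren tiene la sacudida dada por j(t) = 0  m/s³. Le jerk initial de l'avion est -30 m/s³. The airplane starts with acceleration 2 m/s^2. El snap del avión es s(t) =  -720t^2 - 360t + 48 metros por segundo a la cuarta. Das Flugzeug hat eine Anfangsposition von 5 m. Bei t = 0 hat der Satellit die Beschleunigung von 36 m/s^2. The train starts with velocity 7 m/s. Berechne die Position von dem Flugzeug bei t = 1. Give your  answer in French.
Nous devons trouver la primitive de notre équation du snap s(t) = -720·t^2 - 360·t + 48 4 fois. En prenant ∫s(t)dt et en appliquant j(0) = -30, nous trouvons j(t) = -240·t^3 - 180·t^2 + 48·t - 30. L'intégrale du jerk est l'accélération. En utilisant a(0) = 2, nous obtenons a(t) = -60·t^4 - 60·t^3 + 24·t^2 - 30·t + 2. L'intégrale de l'accélération, avec v(0) = -2, donne la vitesse: v(t) = -12·t^5 - 15·t^4 + 8·t^3 - 15·t^2 + 2·t - 2. La primitive de la vitesse est la position. En utilisant x(0) = 5, nous obtenons x(t) = -2·t^6 - 3·t^5 + 2·t^4 - 5·t^3 + t^2 - 2·t + 5. Nous avons la position x(t) = -2·t^6 - 3·t^5 + 2·t^4 - 5·t^3 + t^2 - 2·t + 5. En substituant t = 1: x(1) = -4.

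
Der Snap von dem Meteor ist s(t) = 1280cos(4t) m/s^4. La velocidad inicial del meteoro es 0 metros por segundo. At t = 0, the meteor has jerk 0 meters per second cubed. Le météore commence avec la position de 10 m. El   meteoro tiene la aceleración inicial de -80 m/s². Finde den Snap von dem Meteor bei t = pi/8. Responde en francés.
En utilisant s(t) = 1280·cos(4·t) et en substituant t = pi/8, nous trouvons s = 0.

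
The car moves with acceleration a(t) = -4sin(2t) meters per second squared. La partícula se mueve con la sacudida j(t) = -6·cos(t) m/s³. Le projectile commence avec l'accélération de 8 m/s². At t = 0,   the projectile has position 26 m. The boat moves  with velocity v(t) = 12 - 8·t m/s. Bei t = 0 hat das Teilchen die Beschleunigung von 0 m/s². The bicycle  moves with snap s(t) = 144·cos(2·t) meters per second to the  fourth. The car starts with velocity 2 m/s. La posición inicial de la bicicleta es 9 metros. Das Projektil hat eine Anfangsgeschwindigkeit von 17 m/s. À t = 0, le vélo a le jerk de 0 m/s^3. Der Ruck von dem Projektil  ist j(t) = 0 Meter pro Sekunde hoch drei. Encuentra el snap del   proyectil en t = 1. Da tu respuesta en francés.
Pour résoudre ceci, nous devons prendre 1 dérivée de notre équation du jerk j(t) = 0. En prenant d/dt de j(t), nous trouvons s(t) = 0. Nous avons le snap s(t) = 0. En substituant t = 1: s(1) = 0.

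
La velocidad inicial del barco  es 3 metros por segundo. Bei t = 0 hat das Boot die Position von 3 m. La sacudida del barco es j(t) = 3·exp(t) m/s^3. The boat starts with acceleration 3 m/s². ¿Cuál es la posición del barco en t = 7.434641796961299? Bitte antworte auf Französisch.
Nous devons trouver la primitive de notre équation du jerk j(t) = 3·exp(t) 3 fois. En intégrant le jerk et en utilisant la condition initiale a(0) = 3, nous obtenons a(t) = 3·exp(t). La primitive de l'accélération, avec v(0) = 3, donne la vitesse: v(t) = 3·exp(t). En intégrant la vitesse et en utilisant la condition initiale x(0) = 3, nous obtenons x(t) = 3·exp(t). Nous avons la position x(t) = 3·exp(t). En substituant t = 7.434641796961299: x(7.434641796961299) = 5080.95281823434.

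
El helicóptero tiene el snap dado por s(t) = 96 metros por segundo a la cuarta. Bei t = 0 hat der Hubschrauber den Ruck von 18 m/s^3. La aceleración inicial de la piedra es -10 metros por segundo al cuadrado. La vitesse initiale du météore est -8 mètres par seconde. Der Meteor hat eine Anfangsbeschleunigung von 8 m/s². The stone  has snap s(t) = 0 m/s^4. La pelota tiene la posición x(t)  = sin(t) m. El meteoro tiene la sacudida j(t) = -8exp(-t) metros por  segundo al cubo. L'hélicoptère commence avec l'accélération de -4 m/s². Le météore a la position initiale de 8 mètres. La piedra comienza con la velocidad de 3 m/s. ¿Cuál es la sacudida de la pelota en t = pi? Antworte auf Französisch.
Pour résoudre ceci, nous devons prendre 3 dérivées de notre équation de la position x(t) = sin(t). La dérivée de la position donne la vitesse: v(t) = cos(t). En prenant d/dt de v(t), nous trouvons a(t) = -sin(t). En prenant d/dt de a(t), nous trouvons j(t) = -cos(t). En utilisant j(t) = -cos(t) et en substituant t = pi, nous trouvons j = 1.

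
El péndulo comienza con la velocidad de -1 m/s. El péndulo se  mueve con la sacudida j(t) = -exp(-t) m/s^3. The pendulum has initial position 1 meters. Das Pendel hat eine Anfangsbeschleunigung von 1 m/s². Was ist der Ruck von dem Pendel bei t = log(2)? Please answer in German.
Mit j(t) = -exp(-t) und Einsetzen von t = log(2), finden wir j = -1/2.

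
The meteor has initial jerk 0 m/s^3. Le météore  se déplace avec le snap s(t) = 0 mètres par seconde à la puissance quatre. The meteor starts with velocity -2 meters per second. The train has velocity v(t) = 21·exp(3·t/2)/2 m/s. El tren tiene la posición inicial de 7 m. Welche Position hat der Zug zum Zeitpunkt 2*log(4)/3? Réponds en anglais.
To find the answer, we compute 1 integral of v(t) = 21·exp(3·t/2)/2. Finding the antiderivative of v(t) and using x(0) = 7: x(t) = 7·exp(3·t/2). From the given position equation x(t) = 7·exp(3·t/2), we substitute t = 2*log(4)/3 to get x = 28.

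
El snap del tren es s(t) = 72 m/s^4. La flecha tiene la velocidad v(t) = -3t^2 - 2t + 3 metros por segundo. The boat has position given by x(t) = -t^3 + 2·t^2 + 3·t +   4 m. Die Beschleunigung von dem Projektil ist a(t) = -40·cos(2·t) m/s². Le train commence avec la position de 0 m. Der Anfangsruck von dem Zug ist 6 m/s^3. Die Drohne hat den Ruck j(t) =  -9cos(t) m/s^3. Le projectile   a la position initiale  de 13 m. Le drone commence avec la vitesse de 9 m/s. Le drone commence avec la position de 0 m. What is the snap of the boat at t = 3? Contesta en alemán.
Um dies zu lösen, müssen wir 4 Ableitungen unserer Gleichung für die Position x(t) = -t^3 + 2·t^2 + 3·t + 4 nehmen. Die Ableitung von der Position ergibt die Geschwindigkeit: v(t) = -3·t^2 + 4·t + 3. Mit d/dt von v(t) finden wir a(t) = 4 - 6·t. Mit d/dt von a(t) finden wir j(t) = -6. Die Ableitung von dem Ruck ergibt den Snap: s(t) = 0. Aus der Gleichung für den Snap s(t) = 0, setzen wir t = 3 ein und erhalten s = 0.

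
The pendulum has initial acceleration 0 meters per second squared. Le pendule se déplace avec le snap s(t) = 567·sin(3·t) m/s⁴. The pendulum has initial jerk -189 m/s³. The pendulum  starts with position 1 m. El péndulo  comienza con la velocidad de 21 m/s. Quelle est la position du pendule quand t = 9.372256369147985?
Nous devons trouver l'intégrale de notre équation du snap s(t) = 567·sin(3·t) 4 fois. La primitive du snap, avec j(0) = -189, donne le jerk: j(t) = -189·cos(3·t). L'intégrale du jerk est l'accélération. En utilisant a(0) = 0, nous obtenons a(t) = -63·sin(3·t). La primitive de l'accélération est la vitesse. En utilisant v(0) = 21, nous obtenons v(t) = 21·cos(3·t). L'intégrale de la vitesse est la position. En utilisant x(0) = 1, nous obtenons x(t) = 7·sin(3·t) + 1. En utilisant x(t) = 7·sin(3·t) + 1 et en substituant t = 9.372256369147985, nous trouvons x = 2.09839531123944.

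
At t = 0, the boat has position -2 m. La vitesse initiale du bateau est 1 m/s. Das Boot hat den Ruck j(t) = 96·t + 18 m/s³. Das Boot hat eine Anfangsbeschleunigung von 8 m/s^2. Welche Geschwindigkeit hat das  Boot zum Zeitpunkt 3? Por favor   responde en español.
Para resolver esto, necesitamos tomar 2 integrales de nuestra ecuación de la sacudida j(t) = 96·t + 18. Integrando la sacudida y usando la condición inicial a(0) = 8, obtenemos a(t) = 48·t^2 + 18·t + 8. Tomando ∫a(t)dt y aplicando v(0) = 1, encontramos v(t) = 16·t^3 + 9·t^2 + 8·t + 1. Tenemos la velocidad v(t) = 16·t^3 + 9·t^2 + 8·t + 1. Sustituyendo t = 3: v(3) = 538.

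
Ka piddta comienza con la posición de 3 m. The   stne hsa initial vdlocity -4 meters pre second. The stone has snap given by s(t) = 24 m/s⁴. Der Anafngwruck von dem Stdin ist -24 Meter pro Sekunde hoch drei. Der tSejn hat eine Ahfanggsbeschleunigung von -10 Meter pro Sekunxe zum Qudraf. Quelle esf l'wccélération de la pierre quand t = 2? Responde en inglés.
We must find the antiderivative of our snap equation s(t) = 24 2 times. Finding the antiderivative of s(t) and using j(0) = -24: j(t) = 24·t - 24. The antiderivative of jerk, with a(0) = -10, gives acceleration: a(t) = 12·t^2 - 24·t - 10. We have acceleration a(t) = 12·t^2 - 24·t - 10. Substituting t = 2: a(2) = -10.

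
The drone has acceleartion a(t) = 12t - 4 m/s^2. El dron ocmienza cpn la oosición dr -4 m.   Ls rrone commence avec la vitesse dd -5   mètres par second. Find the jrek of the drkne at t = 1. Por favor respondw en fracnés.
Nous devons dériver notre équation de l'accélération a(t) = 12·t - 4 1 fois. En prenant d/dt de a(t), nous trouvons j(t) = 12. Nous avons le jerk j(t) = 12. En substituant t = 1: j(1) = 12.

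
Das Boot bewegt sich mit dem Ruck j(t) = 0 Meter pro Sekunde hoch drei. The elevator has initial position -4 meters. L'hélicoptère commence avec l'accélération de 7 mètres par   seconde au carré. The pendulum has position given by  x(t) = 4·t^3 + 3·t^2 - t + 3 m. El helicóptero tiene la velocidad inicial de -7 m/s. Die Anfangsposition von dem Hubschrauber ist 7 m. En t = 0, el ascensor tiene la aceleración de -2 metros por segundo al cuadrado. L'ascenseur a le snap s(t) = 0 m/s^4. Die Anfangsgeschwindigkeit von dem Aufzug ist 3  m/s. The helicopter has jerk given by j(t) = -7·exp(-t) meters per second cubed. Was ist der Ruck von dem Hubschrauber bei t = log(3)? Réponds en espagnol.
Usando j(t) = -7·exp(-t) y sustituyendo t = log(3), encontramos j = -7/3.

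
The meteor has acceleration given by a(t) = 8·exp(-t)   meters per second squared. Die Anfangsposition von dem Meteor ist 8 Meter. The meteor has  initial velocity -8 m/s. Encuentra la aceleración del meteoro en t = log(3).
Usando a(t) = 8·exp(-t) y sustituyendo t = log(3), encontramos a = 8/3.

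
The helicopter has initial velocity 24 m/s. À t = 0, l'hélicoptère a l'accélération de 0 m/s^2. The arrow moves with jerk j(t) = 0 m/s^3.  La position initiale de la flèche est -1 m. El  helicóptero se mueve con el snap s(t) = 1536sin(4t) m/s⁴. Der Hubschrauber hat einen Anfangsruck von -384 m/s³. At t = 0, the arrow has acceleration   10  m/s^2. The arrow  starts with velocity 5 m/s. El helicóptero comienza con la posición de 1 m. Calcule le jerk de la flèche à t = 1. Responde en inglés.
We have jerk j(t) = 0. Substituting t = 1: j(1) = 0.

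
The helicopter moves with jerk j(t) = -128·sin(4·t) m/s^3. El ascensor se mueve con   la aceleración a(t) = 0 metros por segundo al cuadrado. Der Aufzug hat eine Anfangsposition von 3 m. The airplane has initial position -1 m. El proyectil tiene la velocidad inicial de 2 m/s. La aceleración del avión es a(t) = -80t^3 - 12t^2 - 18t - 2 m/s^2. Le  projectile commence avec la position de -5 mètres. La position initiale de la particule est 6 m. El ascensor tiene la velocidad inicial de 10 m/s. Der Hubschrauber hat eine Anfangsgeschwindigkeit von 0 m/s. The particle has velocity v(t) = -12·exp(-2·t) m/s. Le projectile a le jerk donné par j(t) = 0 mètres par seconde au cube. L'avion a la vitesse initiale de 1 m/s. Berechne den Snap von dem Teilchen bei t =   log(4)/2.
Wir müssen unsere Gleichung für die Geschwindigkeit v(t) = -12·exp(-2·t) 3-mal ableiten. Durch Ableiten von der Geschwindigkeit erhalten wir die Beschleunigung: a(t) = 24·exp(-2·t). Die Ableitung von der Beschleunigung ergibt den Ruck: j(t) = -48·exp(-2·t). Durch Ableiten von dem Ruck erhalten wir den Snap: s(t) = 96·exp(-2·t). Wir haben den Snap s(t) = 96·exp(-2·t). Durch Einsetzen von t = log(4)/2: s(log(4)/2) = 24.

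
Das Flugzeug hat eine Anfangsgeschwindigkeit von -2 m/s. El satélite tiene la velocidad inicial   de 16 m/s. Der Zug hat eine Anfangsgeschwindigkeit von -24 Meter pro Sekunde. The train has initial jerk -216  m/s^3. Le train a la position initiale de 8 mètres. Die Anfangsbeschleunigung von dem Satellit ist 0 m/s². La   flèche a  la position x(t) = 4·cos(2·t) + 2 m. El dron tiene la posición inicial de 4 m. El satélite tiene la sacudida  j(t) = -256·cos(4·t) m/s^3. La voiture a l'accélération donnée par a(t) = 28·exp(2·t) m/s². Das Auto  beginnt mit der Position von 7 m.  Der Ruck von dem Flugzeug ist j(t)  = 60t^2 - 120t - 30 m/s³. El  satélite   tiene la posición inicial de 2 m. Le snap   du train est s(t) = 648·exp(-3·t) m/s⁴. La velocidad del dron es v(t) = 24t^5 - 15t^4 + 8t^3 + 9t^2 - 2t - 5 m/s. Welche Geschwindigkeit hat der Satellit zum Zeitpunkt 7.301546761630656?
Wir müssen unsere Gleichung für den Ruck j(t) = -256·cos(4·t) 2-mal integrieren. Mit ∫j(t)dt und Anwendung von a(0) = 0, finden wir a(t) = -64·sin(4·t). Durch Integration von der Beschleunigung und Verwendung der Anfangsbedingung v(0) = 16, erhalten wir v(t) = 16·cos(4·t). Wir haben die Geschwindigkeit v(t) = 16·cos(4·t). Durch Einsetzen von t = 7.301546761630656: v(7.301546761630656) = -9.54155877126092.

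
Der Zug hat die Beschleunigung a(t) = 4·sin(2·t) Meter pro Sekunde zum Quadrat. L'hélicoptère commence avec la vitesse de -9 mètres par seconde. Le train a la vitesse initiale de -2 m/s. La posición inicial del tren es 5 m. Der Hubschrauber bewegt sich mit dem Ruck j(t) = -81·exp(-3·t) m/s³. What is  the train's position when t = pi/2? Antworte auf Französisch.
Pour résoudre ceci, nous devons prendre 2 intégrales de notre équation de l'accélération a(t) = 4·sin(2·t). En prenant ∫a(t)dt et en appliquant v(0) = -2, nous trouvons v(t) = -2·cos(2·t). L'intégrale de la vitesse, avec x(0) = 5, donne la position: x(t) = 5 - sin(2·t). De l'équation de la position x(t) = 5 - sin(2·t), nous substituons t = pi/2 pour obtenir x = 5.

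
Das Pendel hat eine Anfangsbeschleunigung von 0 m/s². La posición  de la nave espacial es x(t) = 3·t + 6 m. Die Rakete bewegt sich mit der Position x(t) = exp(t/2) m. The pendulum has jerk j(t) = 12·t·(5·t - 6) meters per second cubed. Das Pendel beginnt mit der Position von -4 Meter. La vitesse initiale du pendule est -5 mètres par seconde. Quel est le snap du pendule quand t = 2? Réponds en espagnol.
Debemos derivar nuestra ecuación de la sacudida j(t) = 12·t·(5·t - 6) 1 vez. Tomando d/dt de j(t), encontramos s(t) = 120·t - 72. Tenemos el snap s(t) = 120·t - 72. Sustituyendo t = 2: s(2) = 168.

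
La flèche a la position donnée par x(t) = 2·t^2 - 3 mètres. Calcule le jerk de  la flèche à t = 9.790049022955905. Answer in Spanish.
Para resolver esto, necesitamos tomar 3 derivadas de nuestra ecuación de la posición x(t) = 2·t^2 - 3. La derivada de la posición da la velocidad: v(t) = 4·t. Derivando la velocidad, obtenemos la aceleración: a(t) = 4. Tomando d/dt de a(t), encontramos j(t) = 0. Tenemos la sacudida j(t) = 0. Sustituyendo t = 9.790049022955905: j(9.790049022955905) = 0.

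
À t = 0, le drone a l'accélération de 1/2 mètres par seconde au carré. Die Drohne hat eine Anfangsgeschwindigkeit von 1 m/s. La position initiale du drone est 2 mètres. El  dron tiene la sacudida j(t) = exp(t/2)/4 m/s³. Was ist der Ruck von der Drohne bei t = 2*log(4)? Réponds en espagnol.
Tenemos la sacudida j(t) = exp(t/2)/4. Sustituyendo t = 2*log(4): j(2*log(4)) = 1.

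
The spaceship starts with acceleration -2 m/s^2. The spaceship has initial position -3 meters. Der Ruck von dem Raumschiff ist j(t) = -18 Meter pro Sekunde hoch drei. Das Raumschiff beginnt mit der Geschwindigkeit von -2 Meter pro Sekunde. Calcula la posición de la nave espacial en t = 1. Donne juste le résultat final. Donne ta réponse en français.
x(1) = -9.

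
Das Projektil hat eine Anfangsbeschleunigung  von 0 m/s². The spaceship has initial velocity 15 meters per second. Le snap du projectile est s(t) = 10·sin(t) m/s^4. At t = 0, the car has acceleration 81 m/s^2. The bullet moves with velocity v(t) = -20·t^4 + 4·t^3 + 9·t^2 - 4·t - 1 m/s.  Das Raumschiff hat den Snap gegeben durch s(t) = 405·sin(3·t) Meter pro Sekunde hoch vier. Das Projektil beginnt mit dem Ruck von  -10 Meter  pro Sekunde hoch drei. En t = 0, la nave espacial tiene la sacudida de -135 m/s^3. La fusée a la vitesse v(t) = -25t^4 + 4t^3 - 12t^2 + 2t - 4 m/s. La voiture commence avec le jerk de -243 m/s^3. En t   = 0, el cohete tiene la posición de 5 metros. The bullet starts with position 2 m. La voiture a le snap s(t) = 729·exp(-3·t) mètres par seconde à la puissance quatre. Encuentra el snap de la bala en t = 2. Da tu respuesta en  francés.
Pour résoudre ceci, nous devons prendre 3 dérivées de notre équation de la vitesse v(t) = -20·t^4 + 4·t^3 + 9·t^2 - 4·t - 1. La dérivée de la vitesse donne l'accélération: a(t) = -80·t^3 + 12·t^2 + 18·t - 4. La dérivée de l'accélération donne le jerk: j(t) = -240·t^2 + 24·t + 18. En dérivant le jerk, nous obtenons le snap: s(t) = 24 - 480·t. Nous avons le snap s(t) = 24 - 480·t. En substituant t = 2: s(2) = -936.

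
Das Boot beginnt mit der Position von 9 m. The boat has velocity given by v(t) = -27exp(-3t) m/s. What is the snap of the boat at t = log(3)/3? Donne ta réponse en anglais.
We must differentiate our velocity equation v(t) = -27·exp(-3·t) 3 times. The derivative of velocity gives acceleration: a(t) = 81·exp(-3·t). Taking d/dt of a(t), we find j(t) = -243·exp(-3·t). Taking d/dt of j(t), we find s(t) = 729·exp(-3·t). We have snap s(t) = 729·exp(-3·t). Substituting t = log(3)/3: s(log(3)/3) = 243.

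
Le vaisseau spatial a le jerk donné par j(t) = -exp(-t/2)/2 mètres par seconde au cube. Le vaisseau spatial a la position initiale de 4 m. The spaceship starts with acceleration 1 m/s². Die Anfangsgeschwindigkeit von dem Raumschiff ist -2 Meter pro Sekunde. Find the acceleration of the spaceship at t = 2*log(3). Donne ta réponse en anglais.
To solve this, we need to take 1 antiderivative of our jerk equation j(t) = -exp(-t/2)/2. Taking ∫j(t)dt and applying a(0) = 1, we find a(t) = exp(-t/2). We have acceleration a(t) = exp(-t/2). Substituting t = 2*log(3): a(2*log(3)) = 1/3.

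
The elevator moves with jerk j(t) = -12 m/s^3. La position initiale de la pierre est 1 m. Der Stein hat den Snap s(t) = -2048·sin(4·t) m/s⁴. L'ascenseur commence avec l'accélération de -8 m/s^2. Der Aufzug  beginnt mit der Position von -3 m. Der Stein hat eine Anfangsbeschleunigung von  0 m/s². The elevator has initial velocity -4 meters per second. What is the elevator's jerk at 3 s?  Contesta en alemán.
Aus der Gleichung für den Ruck j(t) = -12, setzen wir t = 3 ein und erhalten j = -12.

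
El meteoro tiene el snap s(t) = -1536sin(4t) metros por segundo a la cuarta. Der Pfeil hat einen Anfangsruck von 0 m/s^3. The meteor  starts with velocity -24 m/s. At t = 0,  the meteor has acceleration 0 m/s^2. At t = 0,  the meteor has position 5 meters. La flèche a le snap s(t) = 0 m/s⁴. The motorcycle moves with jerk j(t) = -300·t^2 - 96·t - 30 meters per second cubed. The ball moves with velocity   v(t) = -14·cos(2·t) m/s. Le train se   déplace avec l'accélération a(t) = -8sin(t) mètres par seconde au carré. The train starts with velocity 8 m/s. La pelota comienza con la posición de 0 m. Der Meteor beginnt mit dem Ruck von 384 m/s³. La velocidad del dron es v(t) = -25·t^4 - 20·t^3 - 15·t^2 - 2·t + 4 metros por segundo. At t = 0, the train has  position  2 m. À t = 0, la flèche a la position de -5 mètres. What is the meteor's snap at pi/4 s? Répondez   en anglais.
We have snap s(t) = -1536·sin(4·t). Substituting t = pi/4: s(pi/4) = 0.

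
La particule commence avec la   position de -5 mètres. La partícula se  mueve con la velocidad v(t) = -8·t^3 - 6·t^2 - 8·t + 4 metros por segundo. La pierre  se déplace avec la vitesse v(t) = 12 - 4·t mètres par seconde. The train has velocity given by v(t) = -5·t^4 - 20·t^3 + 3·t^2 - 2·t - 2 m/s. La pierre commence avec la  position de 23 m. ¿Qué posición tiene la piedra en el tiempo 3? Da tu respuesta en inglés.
To find the answer, we compute 1 integral of v(t) = 12 - 4·t. Finding the antiderivative of v(t) and using x(0) = 23: x(t) = -2·t^2 + 12·t + 23. Using x(t) = -2·t^2 + 12·t + 23 and substituting t = 3, we find x = 41.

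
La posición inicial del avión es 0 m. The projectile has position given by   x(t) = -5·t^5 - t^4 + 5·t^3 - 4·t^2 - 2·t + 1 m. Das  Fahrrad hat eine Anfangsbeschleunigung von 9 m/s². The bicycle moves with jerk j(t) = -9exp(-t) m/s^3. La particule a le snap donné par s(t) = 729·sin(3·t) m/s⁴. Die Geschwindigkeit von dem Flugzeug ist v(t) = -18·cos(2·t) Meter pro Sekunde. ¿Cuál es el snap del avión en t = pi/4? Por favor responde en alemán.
Um dies zu lösen, müssen wir 3 Ableitungen unserer Gleichung für die Geschwindigkeit v(t) = -18·cos(2·t) nehmen. Durch Ableiten von der Geschwindigkeit erhalten wir die Beschleunigung: a(t) = 36·sin(2·t). Durch Ableiten von der Beschleunigung erhalten wir den Ruck: j(t) = 72·cos(2·t). Die Ableitung von dem Ruck ergibt den Snap: s(t) = -144·sin(2·t). Aus der Gleichung für den Snap s(t) = -144·sin(2·t), setzen wir t = pi/4 ein und erhalten s = -144.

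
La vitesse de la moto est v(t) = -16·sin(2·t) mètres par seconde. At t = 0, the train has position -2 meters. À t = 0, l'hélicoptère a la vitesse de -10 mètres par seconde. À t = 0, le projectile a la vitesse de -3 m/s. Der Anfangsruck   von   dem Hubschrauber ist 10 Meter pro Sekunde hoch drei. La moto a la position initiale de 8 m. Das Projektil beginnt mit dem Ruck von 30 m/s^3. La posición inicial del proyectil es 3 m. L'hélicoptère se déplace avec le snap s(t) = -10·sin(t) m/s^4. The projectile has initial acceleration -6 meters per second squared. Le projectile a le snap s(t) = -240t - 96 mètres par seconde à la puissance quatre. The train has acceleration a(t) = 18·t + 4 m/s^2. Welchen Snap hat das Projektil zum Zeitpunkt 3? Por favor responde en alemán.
Aus der Gleichung für den Snap s(t) = -240·t - 96, setzen wir t = 3 ein und erhalten s = -816.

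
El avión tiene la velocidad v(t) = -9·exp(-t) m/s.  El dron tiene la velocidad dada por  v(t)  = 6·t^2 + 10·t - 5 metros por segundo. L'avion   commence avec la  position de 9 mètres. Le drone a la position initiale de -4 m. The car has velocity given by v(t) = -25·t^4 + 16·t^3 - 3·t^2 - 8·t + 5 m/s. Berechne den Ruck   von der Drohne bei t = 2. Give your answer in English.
We must differentiate our velocity equation v(t) = 6·t^2 + 10·t - 5 2 times. The derivative of velocity gives acceleration: a(t) = 12·t + 10. The derivative of acceleration gives jerk: j(t) = 12. We have jerk j(t) = 12. Substituting t = 2: j(2) = 12.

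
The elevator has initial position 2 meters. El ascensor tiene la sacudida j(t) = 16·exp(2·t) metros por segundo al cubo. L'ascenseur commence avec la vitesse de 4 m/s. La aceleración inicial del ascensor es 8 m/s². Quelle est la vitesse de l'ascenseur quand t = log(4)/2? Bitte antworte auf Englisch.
We must find the antiderivative of our jerk equation j(t) = 16·exp(2·t) 2 times. Finding the antiderivative of j(t) and using a(0) = 8: a(t) = 8·exp(2·t). The antiderivative of acceleration, with v(0) = 4, gives velocity: v(t) = 4·exp(2·t). Using v(t) = 4·exp(2·t) and substituting t = log(4)/2, we find v = 16.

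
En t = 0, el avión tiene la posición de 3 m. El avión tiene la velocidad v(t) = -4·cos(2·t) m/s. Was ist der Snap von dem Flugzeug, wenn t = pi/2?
Wir müssen unsere Gleichung für die Geschwindigkeit v(t) = -4·cos(2·t) 3-mal ableiten. Durch Ableiten von der Geschwindigkeit erhalten wir die Beschleunigung: a(t) = 8·sin(2·t). Die Ableitung von der Beschleunigung ergibt den Ruck: j(t) = 16·cos(2·t). Mit d/dt von j(t) finden wir s(t) = -32·sin(2·t). Mit s(t) = -32·sin(2·t) und Einsetzen von t = pi/2, finden wir s = 0.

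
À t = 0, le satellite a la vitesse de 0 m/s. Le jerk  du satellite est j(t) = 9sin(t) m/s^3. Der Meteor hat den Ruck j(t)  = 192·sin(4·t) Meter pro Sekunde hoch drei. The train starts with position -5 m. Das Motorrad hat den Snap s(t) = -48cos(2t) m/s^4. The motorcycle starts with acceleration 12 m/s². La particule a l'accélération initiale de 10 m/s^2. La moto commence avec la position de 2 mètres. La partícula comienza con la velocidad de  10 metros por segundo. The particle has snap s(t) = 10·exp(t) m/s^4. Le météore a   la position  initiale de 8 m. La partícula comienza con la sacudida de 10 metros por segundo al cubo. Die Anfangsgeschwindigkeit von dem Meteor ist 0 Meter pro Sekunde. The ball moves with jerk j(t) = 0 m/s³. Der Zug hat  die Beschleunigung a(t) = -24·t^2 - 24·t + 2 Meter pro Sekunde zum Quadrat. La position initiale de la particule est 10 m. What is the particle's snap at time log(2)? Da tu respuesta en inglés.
From the given snap equation s(t) = 10·exp(t), we substitute t = log(2) to get s = 20.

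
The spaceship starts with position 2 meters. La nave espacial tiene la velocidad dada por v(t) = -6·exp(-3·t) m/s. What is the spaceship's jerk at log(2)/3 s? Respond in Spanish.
Partiendo de la velocidad v(t) = -6·exp(-3·t), tomamos 2 derivadas. Tomando d/dt de v(t), encontramos a(t) = 18·exp(-3·t). Derivando la aceleración, obtenemos la sacudida: j(t) = -54·exp(-3·t). Usando j(t) = -54·exp(-3·t) y sustituyendo t = log(2)/3, encontramos j = -27.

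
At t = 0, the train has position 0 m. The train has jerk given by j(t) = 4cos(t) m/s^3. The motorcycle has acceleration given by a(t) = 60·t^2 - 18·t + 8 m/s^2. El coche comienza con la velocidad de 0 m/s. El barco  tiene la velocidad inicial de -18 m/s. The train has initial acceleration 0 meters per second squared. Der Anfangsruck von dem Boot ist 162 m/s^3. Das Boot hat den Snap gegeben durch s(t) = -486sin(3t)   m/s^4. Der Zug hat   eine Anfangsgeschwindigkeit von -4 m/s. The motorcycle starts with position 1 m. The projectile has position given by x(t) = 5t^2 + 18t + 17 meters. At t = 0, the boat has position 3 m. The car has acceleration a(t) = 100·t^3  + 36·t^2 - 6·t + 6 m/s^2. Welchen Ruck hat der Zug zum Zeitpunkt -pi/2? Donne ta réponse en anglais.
We have jerk j(t) = 4·cos(t). Substituting t = -pi/2: j(-pi/2) = 0.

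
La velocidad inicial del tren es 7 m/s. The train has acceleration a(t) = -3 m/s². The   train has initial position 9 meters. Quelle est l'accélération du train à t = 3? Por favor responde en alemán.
Mit a(t) = -3 und Einsetzen von t = 3, finden wir a = -3.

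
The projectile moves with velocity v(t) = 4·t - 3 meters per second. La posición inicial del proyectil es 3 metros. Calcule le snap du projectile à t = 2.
Nous devons dériver notre équation de la vitesse v(t) = 4·t - 3 3 fois. En dérivant la vitesse, nous obtenons l'accélération: a(t) = 4. La dérivée de l'accélération donne le jerk: j(t) = 0. La dérivée du jerk donne le snap: s(t) = 0. Nous avons le snap s(t) = 0. En substituant t = 2: s(2) = 0.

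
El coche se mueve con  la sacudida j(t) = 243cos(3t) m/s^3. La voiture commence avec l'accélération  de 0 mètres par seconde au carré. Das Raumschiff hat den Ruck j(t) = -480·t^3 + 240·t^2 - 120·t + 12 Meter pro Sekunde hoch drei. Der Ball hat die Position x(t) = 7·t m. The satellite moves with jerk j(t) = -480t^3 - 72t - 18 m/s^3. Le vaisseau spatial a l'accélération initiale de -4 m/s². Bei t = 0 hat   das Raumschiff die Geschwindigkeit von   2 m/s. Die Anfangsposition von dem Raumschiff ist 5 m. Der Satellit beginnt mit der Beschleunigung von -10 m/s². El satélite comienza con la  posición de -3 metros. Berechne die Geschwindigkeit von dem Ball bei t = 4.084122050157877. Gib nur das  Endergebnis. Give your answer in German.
v(4.084122050157877) = 7.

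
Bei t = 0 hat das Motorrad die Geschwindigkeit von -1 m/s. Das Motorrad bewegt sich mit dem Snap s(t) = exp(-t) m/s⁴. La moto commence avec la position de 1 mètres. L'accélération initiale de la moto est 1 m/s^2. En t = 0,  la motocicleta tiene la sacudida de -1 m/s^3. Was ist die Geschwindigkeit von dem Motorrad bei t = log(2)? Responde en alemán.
Wir müssen das Integral unserer Gleichung für den Snap s(t) = exp(-t) 3-mal finden. Durch Integration von dem Snap und Verwendung der Anfangsbedingung j(0) = -1, erhalten wir j(t) = -exp(-t). Die Stammfunktion von dem Ruck, mit a(0) = 1, ergibt die Beschleunigung: a(t) = exp(-t). Mit ∫a(t)dt und Anwendung von v(0) = -1, finden wir v(t) = -exp(-t). Aus der Gleichung für die Geschwindigkeit v(t) = -exp(-t), setzen wir t = log(2) ein und erhalten v = -1/2.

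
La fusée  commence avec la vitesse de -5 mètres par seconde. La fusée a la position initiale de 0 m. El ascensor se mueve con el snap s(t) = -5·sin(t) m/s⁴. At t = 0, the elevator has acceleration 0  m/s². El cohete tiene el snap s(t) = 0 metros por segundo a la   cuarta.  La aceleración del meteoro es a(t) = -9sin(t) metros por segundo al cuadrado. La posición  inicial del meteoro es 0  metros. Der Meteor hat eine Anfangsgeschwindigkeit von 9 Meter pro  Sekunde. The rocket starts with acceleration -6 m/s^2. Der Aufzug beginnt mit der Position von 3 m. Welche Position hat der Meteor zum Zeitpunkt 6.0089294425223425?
Um dies zu lösen, müssen wir 2 Stammfunktionen unserer Gleichung für die Beschleunigung a(t) = -9·sin(t) finden. Durch Integration von der Beschleunigung und Verwendung der Anfangsbedingung v(0) = 9, erhalten wir v(t) = 9·cos(t). Die Stammfunktion von der Geschwindigkeit ist die Position. Mit x(0) = 0 erhalten wir x(t) = 9·sin(t). Aus der Gleichung für die Position x(t) = 9·sin(t), setzen wir t = 6.0089294425223425 ein und erhalten x = -2.43747618511544.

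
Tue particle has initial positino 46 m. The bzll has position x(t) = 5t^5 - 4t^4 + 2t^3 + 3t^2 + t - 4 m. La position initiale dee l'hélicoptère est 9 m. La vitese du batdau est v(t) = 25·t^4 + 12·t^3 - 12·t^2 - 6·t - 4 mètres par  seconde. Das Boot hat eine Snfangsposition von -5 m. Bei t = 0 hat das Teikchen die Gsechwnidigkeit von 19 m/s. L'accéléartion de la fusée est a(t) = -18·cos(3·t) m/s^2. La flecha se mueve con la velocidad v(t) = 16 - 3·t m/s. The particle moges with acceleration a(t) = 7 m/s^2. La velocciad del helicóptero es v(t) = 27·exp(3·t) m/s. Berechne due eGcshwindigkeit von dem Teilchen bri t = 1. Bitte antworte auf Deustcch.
Wir müssen unsere Gleichung für die Beschleunigung a(t) = 7 1-mal integrieren. Mit ∫a(t)dt und Anwendung von v(0) = 19, finden wir v(t) = 7·t + 19. Wir haben die Geschwindigkeit v(t) = 7·t + 19. Durch Einsetzen von t = 1: v(1) = 26.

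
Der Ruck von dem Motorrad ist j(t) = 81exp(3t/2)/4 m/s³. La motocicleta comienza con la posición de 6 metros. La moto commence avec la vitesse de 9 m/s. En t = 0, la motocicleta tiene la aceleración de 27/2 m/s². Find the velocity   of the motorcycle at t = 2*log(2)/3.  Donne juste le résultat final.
At t = 2*log(2)/3, v = 18.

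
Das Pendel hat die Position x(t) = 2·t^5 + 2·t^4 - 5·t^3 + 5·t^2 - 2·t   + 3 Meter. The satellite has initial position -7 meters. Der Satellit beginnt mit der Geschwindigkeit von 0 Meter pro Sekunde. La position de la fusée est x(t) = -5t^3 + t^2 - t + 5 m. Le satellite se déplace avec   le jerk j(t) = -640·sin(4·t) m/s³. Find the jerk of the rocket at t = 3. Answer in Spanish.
Partiendo de la posición x(t) = -5·t^3 + t^2 - t + 5, tomamos 3 derivadas. La derivada de la posición da la velocidad: v(t) = -15·t^2 + 2·t - 1. La derivada de la velocidad da la aceleración: a(t) = 2 - 30·t. Derivando la aceleración, obtenemos la sacudida: j(t) = -30. De la ecuación de la sacudida j(t) = -30, sustituimos t = 3 para obtener j = -30.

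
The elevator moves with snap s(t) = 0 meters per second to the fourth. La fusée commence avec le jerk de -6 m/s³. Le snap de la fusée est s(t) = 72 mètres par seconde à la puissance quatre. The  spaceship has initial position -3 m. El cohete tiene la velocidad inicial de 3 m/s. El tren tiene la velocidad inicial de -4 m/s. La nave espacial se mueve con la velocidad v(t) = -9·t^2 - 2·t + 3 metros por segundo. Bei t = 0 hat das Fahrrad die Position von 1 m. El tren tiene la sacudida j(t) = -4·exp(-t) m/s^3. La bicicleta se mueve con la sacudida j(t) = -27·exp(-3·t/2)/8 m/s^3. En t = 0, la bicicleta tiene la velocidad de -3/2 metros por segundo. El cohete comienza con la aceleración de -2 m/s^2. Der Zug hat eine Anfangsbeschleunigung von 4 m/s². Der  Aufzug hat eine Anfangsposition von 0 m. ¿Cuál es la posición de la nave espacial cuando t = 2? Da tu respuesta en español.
Para resolver esto, necesitamos tomar 1 integral de nuestra ecuación de la velocidad v(t) = -9·t^2 - 2·t + 3. Integrando la velocidad y usando la condición inicial x(0) = -3, obtenemos x(t) = -3·t^3 - t^2 + 3·t - 3. De la ecuación de la posición x(t) = -3·t^3 - t^2 + 3·t - 3, sustituimos t = 2 para obtener x = -25.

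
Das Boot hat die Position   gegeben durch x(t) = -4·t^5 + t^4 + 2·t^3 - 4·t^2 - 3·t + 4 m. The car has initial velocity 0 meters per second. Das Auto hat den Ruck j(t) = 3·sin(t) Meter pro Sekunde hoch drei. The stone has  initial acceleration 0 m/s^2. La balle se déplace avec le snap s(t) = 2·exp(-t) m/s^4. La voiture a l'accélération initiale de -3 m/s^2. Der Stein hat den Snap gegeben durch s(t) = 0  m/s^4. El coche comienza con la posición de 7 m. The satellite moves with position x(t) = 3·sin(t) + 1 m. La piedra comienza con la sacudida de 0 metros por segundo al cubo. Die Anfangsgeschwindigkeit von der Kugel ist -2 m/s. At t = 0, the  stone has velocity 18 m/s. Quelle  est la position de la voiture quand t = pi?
Pour résoudre ceci, nous devons prendre 3 intégrales de notre équation du jerk j(t) = 3·sin(t). En intégrant le jerk et en utilisant la condition initiale a(0) = -3, nous obtenons a(t) = -3·cos(t). L'intégrale de l'accélération est la vitesse. En utilisant v(0) = 0, nous obtenons v(t) = -3·sin(t). En intégrant la vitesse et en utilisant la condition initiale x(0) = 7, nous obtenons x(t) = 3·cos(t) + 4. En utilisant x(t) = 3·cos(t) + 4 et en substituant t = pi, nous trouvons x = 1.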